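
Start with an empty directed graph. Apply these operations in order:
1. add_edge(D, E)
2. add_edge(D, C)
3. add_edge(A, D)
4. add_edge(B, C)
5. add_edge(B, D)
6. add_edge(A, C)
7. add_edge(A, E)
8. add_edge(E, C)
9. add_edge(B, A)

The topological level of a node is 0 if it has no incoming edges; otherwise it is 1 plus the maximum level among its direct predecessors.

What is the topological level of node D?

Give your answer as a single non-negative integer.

Op 1: add_edge(D, E). Edges now: 1
Op 2: add_edge(D, C). Edges now: 2
Op 3: add_edge(A, D). Edges now: 3
Op 4: add_edge(B, C). Edges now: 4
Op 5: add_edge(B, D). Edges now: 5
Op 6: add_edge(A, C). Edges now: 6
Op 7: add_edge(A, E). Edges now: 7
Op 8: add_edge(E, C). Edges now: 8
Op 9: add_edge(B, A). Edges now: 9
Compute levels (Kahn BFS):
  sources (in-degree 0): B
  process B: level=0
    B->A: in-degree(A)=0, level(A)=1, enqueue
    B->C: in-degree(C)=3, level(C)>=1
    B->D: in-degree(D)=1, level(D)>=1
  process A: level=1
    A->C: in-degree(C)=2, level(C)>=2
    A->D: in-degree(D)=0, level(D)=2, enqueue
    A->E: in-degree(E)=1, level(E)>=2
  process D: level=2
    D->C: in-degree(C)=1, level(C)>=3
    D->E: in-degree(E)=0, level(E)=3, enqueue
  process E: level=3
    E->C: in-degree(C)=0, level(C)=4, enqueue
  process C: level=4
All levels: A:1, B:0, C:4, D:2, E:3
level(D) = 2

Answer: 2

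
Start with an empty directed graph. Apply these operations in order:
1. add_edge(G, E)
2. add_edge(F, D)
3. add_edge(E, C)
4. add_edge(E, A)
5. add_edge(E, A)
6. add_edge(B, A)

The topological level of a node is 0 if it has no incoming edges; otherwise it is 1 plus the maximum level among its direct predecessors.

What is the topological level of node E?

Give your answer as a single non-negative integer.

Op 1: add_edge(G, E). Edges now: 1
Op 2: add_edge(F, D). Edges now: 2
Op 3: add_edge(E, C). Edges now: 3
Op 4: add_edge(E, A). Edges now: 4
Op 5: add_edge(E, A) (duplicate, no change). Edges now: 4
Op 6: add_edge(B, A). Edges now: 5
Compute levels (Kahn BFS):
  sources (in-degree 0): B, F, G
  process B: level=0
    B->A: in-degree(A)=1, level(A)>=1
  process F: level=0
    F->D: in-degree(D)=0, level(D)=1, enqueue
  process G: level=0
    G->E: in-degree(E)=0, level(E)=1, enqueue
  process D: level=1
  process E: level=1
    E->A: in-degree(A)=0, level(A)=2, enqueue
    E->C: in-degree(C)=0, level(C)=2, enqueue
  process A: level=2
  process C: level=2
All levels: A:2, B:0, C:2, D:1, E:1, F:0, G:0
level(E) = 1

Answer: 1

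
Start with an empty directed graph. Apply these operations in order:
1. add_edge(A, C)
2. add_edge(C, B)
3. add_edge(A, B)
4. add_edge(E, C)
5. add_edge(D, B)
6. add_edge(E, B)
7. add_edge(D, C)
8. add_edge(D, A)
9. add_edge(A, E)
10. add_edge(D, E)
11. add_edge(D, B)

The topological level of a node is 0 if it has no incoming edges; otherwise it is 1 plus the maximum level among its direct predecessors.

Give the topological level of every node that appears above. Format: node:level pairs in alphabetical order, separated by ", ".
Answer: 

Answer: A:1, B:4, C:3, D:0, E:2

Derivation:
Op 1: add_edge(A, C). Edges now: 1
Op 2: add_edge(C, B). Edges now: 2
Op 3: add_edge(A, B). Edges now: 3
Op 4: add_edge(E, C). Edges now: 4
Op 5: add_edge(D, B). Edges now: 5
Op 6: add_edge(E, B). Edges now: 6
Op 7: add_edge(D, C). Edges now: 7
Op 8: add_edge(D, A). Edges now: 8
Op 9: add_edge(A, E). Edges now: 9
Op 10: add_edge(D, E). Edges now: 10
Op 11: add_edge(D, B) (duplicate, no change). Edges now: 10
Compute levels (Kahn BFS):
  sources (in-degree 0): D
  process D: level=0
    D->A: in-degree(A)=0, level(A)=1, enqueue
    D->B: in-degree(B)=3, level(B)>=1
    D->C: in-degree(C)=2, level(C)>=1
    D->E: in-degree(E)=1, level(E)>=1
  process A: level=1
    A->B: in-degree(B)=2, level(B)>=2
    A->C: in-degree(C)=1, level(C)>=2
    A->E: in-degree(E)=0, level(E)=2, enqueue
  process E: level=2
    E->B: in-degree(B)=1, level(B)>=3
    E->C: in-degree(C)=0, level(C)=3, enqueue
  process C: level=3
    C->B: in-degree(B)=0, level(B)=4, enqueue
  process B: level=4
All levels: A:1, B:4, C:3, D:0, E:2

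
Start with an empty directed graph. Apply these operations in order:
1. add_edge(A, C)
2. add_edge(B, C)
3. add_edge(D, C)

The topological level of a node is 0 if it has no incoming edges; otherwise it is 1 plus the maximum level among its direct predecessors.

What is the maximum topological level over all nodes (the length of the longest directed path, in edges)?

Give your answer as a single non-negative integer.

Answer: 1

Derivation:
Op 1: add_edge(A, C). Edges now: 1
Op 2: add_edge(B, C). Edges now: 2
Op 3: add_edge(D, C). Edges now: 3
Compute levels (Kahn BFS):
  sources (in-degree 0): A, B, D
  process A: level=0
    A->C: in-degree(C)=2, level(C)>=1
  process B: level=0
    B->C: in-degree(C)=1, level(C)>=1
  process D: level=0
    D->C: in-degree(C)=0, level(C)=1, enqueue
  process C: level=1
All levels: A:0, B:0, C:1, D:0
max level = 1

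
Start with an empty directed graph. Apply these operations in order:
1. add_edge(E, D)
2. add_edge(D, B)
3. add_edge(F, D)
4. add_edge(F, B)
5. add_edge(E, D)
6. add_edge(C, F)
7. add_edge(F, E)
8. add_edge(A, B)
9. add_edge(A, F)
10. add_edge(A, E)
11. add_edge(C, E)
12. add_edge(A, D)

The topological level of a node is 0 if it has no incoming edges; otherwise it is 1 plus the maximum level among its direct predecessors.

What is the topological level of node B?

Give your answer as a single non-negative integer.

Answer: 4

Derivation:
Op 1: add_edge(E, D). Edges now: 1
Op 2: add_edge(D, B). Edges now: 2
Op 3: add_edge(F, D). Edges now: 3
Op 4: add_edge(F, B). Edges now: 4
Op 5: add_edge(E, D) (duplicate, no change). Edges now: 4
Op 6: add_edge(C, F). Edges now: 5
Op 7: add_edge(F, E). Edges now: 6
Op 8: add_edge(A, B). Edges now: 7
Op 9: add_edge(A, F). Edges now: 8
Op 10: add_edge(A, E). Edges now: 9
Op 11: add_edge(C, E). Edges now: 10
Op 12: add_edge(A, D). Edges now: 11
Compute levels (Kahn BFS):
  sources (in-degree 0): A, C
  process A: level=0
    A->B: in-degree(B)=2, level(B)>=1
    A->D: in-degree(D)=2, level(D)>=1
    A->E: in-degree(E)=2, level(E)>=1
    A->F: in-degree(F)=1, level(F)>=1
  process C: level=0
    C->E: in-degree(E)=1, level(E)>=1
    C->F: in-degree(F)=0, level(F)=1, enqueue
  process F: level=1
    F->B: in-degree(B)=1, level(B)>=2
    F->D: in-degree(D)=1, level(D)>=2
    F->E: in-degree(E)=0, level(E)=2, enqueue
  process E: level=2
    E->D: in-degree(D)=0, level(D)=3, enqueue
  process D: level=3
    D->B: in-degree(B)=0, level(B)=4, enqueue
  process B: level=4
All levels: A:0, B:4, C:0, D:3, E:2, F:1
level(B) = 4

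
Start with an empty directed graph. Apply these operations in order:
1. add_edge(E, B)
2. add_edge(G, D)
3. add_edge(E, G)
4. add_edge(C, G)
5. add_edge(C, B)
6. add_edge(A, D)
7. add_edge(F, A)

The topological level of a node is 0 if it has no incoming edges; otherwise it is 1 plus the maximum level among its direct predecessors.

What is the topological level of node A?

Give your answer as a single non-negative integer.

Answer: 1

Derivation:
Op 1: add_edge(E, B). Edges now: 1
Op 2: add_edge(G, D). Edges now: 2
Op 3: add_edge(E, G). Edges now: 3
Op 4: add_edge(C, G). Edges now: 4
Op 5: add_edge(C, B). Edges now: 5
Op 6: add_edge(A, D). Edges now: 6
Op 7: add_edge(F, A). Edges now: 7
Compute levels (Kahn BFS):
  sources (in-degree 0): C, E, F
  process C: level=0
    C->B: in-degree(B)=1, level(B)>=1
    C->G: in-degree(G)=1, level(G)>=1
  process E: level=0
    E->B: in-degree(B)=0, level(B)=1, enqueue
    E->G: in-degree(G)=0, level(G)=1, enqueue
  process F: level=0
    F->A: in-degree(A)=0, level(A)=1, enqueue
  process B: level=1
  process G: level=1
    G->D: in-degree(D)=1, level(D)>=2
  process A: level=1
    A->D: in-degree(D)=0, level(D)=2, enqueue
  process D: level=2
All levels: A:1, B:1, C:0, D:2, E:0, F:0, G:1
level(A) = 1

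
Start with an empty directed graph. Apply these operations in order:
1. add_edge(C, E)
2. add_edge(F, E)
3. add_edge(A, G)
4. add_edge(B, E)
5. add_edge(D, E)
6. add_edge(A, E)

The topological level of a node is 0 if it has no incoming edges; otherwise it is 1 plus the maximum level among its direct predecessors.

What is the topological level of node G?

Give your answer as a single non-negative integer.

Answer: 1

Derivation:
Op 1: add_edge(C, E). Edges now: 1
Op 2: add_edge(F, E). Edges now: 2
Op 3: add_edge(A, G). Edges now: 3
Op 4: add_edge(B, E). Edges now: 4
Op 5: add_edge(D, E). Edges now: 5
Op 6: add_edge(A, E). Edges now: 6
Compute levels (Kahn BFS):
  sources (in-degree 0): A, B, C, D, F
  process A: level=0
    A->E: in-degree(E)=4, level(E)>=1
    A->G: in-degree(G)=0, level(G)=1, enqueue
  process B: level=0
    B->E: in-degree(E)=3, level(E)>=1
  process C: level=0
    C->E: in-degree(E)=2, level(E)>=1
  process D: level=0
    D->E: in-degree(E)=1, level(E)>=1
  process F: level=0
    F->E: in-degree(E)=0, level(E)=1, enqueue
  process G: level=1
  process E: level=1
All levels: A:0, B:0, C:0, D:0, E:1, F:0, G:1
level(G) = 1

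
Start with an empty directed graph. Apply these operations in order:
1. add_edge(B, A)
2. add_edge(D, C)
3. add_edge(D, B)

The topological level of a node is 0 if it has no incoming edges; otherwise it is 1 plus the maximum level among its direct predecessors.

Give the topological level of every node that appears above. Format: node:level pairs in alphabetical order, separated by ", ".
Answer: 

Answer: A:2, B:1, C:1, D:0

Derivation:
Op 1: add_edge(B, A). Edges now: 1
Op 2: add_edge(D, C). Edges now: 2
Op 3: add_edge(D, B). Edges now: 3
Compute levels (Kahn BFS):
  sources (in-degree 0): D
  process D: level=0
    D->B: in-degree(B)=0, level(B)=1, enqueue
    D->C: in-degree(C)=0, level(C)=1, enqueue
  process B: level=1
    B->A: in-degree(A)=0, level(A)=2, enqueue
  process C: level=1
  process A: level=2
All levels: A:2, B:1, C:1, D:0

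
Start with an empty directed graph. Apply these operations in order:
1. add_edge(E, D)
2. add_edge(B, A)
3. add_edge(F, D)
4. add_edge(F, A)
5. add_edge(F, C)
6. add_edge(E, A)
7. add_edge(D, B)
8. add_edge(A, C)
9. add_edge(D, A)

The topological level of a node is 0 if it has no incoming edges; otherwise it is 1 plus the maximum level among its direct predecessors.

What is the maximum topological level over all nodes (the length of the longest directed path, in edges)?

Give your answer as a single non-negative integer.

Op 1: add_edge(E, D). Edges now: 1
Op 2: add_edge(B, A). Edges now: 2
Op 3: add_edge(F, D). Edges now: 3
Op 4: add_edge(F, A). Edges now: 4
Op 5: add_edge(F, C). Edges now: 5
Op 6: add_edge(E, A). Edges now: 6
Op 7: add_edge(D, B). Edges now: 7
Op 8: add_edge(A, C). Edges now: 8
Op 9: add_edge(D, A). Edges now: 9
Compute levels (Kahn BFS):
  sources (in-degree 0): E, F
  process E: level=0
    E->A: in-degree(A)=3, level(A)>=1
    E->D: in-degree(D)=1, level(D)>=1
  process F: level=0
    F->A: in-degree(A)=2, level(A)>=1
    F->C: in-degree(C)=1, level(C)>=1
    F->D: in-degree(D)=0, level(D)=1, enqueue
  process D: level=1
    D->A: in-degree(A)=1, level(A)>=2
    D->B: in-degree(B)=0, level(B)=2, enqueue
  process B: level=2
    B->A: in-degree(A)=0, level(A)=3, enqueue
  process A: level=3
    A->C: in-degree(C)=0, level(C)=4, enqueue
  process C: level=4
All levels: A:3, B:2, C:4, D:1, E:0, F:0
max level = 4

Answer: 4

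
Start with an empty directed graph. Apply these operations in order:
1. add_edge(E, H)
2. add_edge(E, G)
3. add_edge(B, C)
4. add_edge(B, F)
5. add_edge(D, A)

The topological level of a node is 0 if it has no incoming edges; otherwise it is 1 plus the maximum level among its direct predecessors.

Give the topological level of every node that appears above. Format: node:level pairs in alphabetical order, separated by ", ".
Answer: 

Answer: A:1, B:0, C:1, D:0, E:0, F:1, G:1, H:1

Derivation:
Op 1: add_edge(E, H). Edges now: 1
Op 2: add_edge(E, G). Edges now: 2
Op 3: add_edge(B, C). Edges now: 3
Op 4: add_edge(B, F). Edges now: 4
Op 5: add_edge(D, A). Edges now: 5
Compute levels (Kahn BFS):
  sources (in-degree 0): B, D, E
  process B: level=0
    B->C: in-degree(C)=0, level(C)=1, enqueue
    B->F: in-degree(F)=0, level(F)=1, enqueue
  process D: level=0
    D->A: in-degree(A)=0, level(A)=1, enqueue
  process E: level=0
    E->G: in-degree(G)=0, level(G)=1, enqueue
    E->H: in-degree(H)=0, level(H)=1, enqueue
  process C: level=1
  process F: level=1
  process A: level=1
  process G: level=1
  process H: level=1
All levels: A:1, B:0, C:1, D:0, E:0, F:1, G:1, H:1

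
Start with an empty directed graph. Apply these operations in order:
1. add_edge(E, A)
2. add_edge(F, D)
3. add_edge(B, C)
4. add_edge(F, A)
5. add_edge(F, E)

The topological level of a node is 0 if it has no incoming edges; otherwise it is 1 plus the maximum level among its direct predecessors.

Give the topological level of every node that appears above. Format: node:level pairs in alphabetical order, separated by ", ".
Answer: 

Answer: A:2, B:0, C:1, D:1, E:1, F:0

Derivation:
Op 1: add_edge(E, A). Edges now: 1
Op 2: add_edge(F, D). Edges now: 2
Op 3: add_edge(B, C). Edges now: 3
Op 4: add_edge(F, A). Edges now: 4
Op 5: add_edge(F, E). Edges now: 5
Compute levels (Kahn BFS):
  sources (in-degree 0): B, F
  process B: level=0
    B->C: in-degree(C)=0, level(C)=1, enqueue
  process F: level=0
    F->A: in-degree(A)=1, level(A)>=1
    F->D: in-degree(D)=0, level(D)=1, enqueue
    F->E: in-degree(E)=0, level(E)=1, enqueue
  process C: level=1
  process D: level=1
  process E: level=1
    E->A: in-degree(A)=0, level(A)=2, enqueue
  process A: level=2
All levels: A:2, B:0, C:1, D:1, E:1, F:0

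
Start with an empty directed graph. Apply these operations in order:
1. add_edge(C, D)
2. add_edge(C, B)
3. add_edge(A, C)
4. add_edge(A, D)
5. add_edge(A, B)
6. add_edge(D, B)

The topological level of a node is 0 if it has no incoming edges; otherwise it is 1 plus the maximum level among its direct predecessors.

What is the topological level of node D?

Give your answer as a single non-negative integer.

Op 1: add_edge(C, D). Edges now: 1
Op 2: add_edge(C, B). Edges now: 2
Op 3: add_edge(A, C). Edges now: 3
Op 4: add_edge(A, D). Edges now: 4
Op 5: add_edge(A, B). Edges now: 5
Op 6: add_edge(D, B). Edges now: 6
Compute levels (Kahn BFS):
  sources (in-degree 0): A
  process A: level=0
    A->B: in-degree(B)=2, level(B)>=1
    A->C: in-degree(C)=0, level(C)=1, enqueue
    A->D: in-degree(D)=1, level(D)>=1
  process C: level=1
    C->B: in-degree(B)=1, level(B)>=2
    C->D: in-degree(D)=0, level(D)=2, enqueue
  process D: level=2
    D->B: in-degree(B)=0, level(B)=3, enqueue
  process B: level=3
All levels: A:0, B:3, C:1, D:2
level(D) = 2

Answer: 2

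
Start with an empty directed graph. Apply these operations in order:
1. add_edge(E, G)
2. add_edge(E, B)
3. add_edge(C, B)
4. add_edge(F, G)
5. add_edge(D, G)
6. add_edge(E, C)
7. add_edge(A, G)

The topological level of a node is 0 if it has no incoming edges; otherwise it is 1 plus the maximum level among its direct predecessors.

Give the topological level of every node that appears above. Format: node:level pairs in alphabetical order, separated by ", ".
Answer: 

Op 1: add_edge(E, G). Edges now: 1
Op 2: add_edge(E, B). Edges now: 2
Op 3: add_edge(C, B). Edges now: 3
Op 4: add_edge(F, G). Edges now: 4
Op 5: add_edge(D, G). Edges now: 5
Op 6: add_edge(E, C). Edges now: 6
Op 7: add_edge(A, G). Edges now: 7
Compute levels (Kahn BFS):
  sources (in-degree 0): A, D, E, F
  process A: level=0
    A->G: in-degree(G)=3, level(G)>=1
  process D: level=0
    D->G: in-degree(G)=2, level(G)>=1
  process E: level=0
    E->B: in-degree(B)=1, level(B)>=1
    E->C: in-degree(C)=0, level(C)=1, enqueue
    E->G: in-degree(G)=1, level(G)>=1
  process F: level=0
    F->G: in-degree(G)=0, level(G)=1, enqueue
  process C: level=1
    C->B: in-degree(B)=0, level(B)=2, enqueue
  process G: level=1
  process B: level=2
All levels: A:0, B:2, C:1, D:0, E:0, F:0, G:1

Answer: A:0, B:2, C:1, D:0, E:0, F:0, G:1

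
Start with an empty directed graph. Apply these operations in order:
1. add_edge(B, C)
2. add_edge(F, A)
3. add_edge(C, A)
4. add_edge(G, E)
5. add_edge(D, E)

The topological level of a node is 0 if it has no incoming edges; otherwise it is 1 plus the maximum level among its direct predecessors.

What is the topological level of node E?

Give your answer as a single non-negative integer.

Op 1: add_edge(B, C). Edges now: 1
Op 2: add_edge(F, A). Edges now: 2
Op 3: add_edge(C, A). Edges now: 3
Op 4: add_edge(G, E). Edges now: 4
Op 5: add_edge(D, E). Edges now: 5
Compute levels (Kahn BFS):
  sources (in-degree 0): B, D, F, G
  process B: level=0
    B->C: in-degree(C)=0, level(C)=1, enqueue
  process D: level=0
    D->E: in-degree(E)=1, level(E)>=1
  process F: level=0
    F->A: in-degree(A)=1, level(A)>=1
  process G: level=0
    G->E: in-degree(E)=0, level(E)=1, enqueue
  process C: level=1
    C->A: in-degree(A)=0, level(A)=2, enqueue
  process E: level=1
  process A: level=2
All levels: A:2, B:0, C:1, D:0, E:1, F:0, G:0
level(E) = 1

Answer: 1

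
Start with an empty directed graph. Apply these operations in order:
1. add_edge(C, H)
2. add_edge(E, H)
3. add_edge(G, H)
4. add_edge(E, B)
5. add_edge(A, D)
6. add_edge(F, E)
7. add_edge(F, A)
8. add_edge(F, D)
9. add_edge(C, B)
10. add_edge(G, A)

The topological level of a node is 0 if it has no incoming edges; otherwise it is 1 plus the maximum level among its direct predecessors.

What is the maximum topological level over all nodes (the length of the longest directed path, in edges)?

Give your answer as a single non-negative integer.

Answer: 2

Derivation:
Op 1: add_edge(C, H). Edges now: 1
Op 2: add_edge(E, H). Edges now: 2
Op 3: add_edge(G, H). Edges now: 3
Op 4: add_edge(E, B). Edges now: 4
Op 5: add_edge(A, D). Edges now: 5
Op 6: add_edge(F, E). Edges now: 6
Op 7: add_edge(F, A). Edges now: 7
Op 8: add_edge(F, D). Edges now: 8
Op 9: add_edge(C, B). Edges now: 9
Op 10: add_edge(G, A). Edges now: 10
Compute levels (Kahn BFS):
  sources (in-degree 0): C, F, G
  process C: level=0
    C->B: in-degree(B)=1, level(B)>=1
    C->H: in-degree(H)=2, level(H)>=1
  process F: level=0
    F->A: in-degree(A)=1, level(A)>=1
    F->D: in-degree(D)=1, level(D)>=1
    F->E: in-degree(E)=0, level(E)=1, enqueue
  process G: level=0
    G->A: in-degree(A)=0, level(A)=1, enqueue
    G->H: in-degree(H)=1, level(H)>=1
  process E: level=1
    E->B: in-degree(B)=0, level(B)=2, enqueue
    E->H: in-degree(H)=0, level(H)=2, enqueue
  process A: level=1
    A->D: in-degree(D)=0, level(D)=2, enqueue
  process B: level=2
  process H: level=2
  process D: level=2
All levels: A:1, B:2, C:0, D:2, E:1, F:0, G:0, H:2
max level = 2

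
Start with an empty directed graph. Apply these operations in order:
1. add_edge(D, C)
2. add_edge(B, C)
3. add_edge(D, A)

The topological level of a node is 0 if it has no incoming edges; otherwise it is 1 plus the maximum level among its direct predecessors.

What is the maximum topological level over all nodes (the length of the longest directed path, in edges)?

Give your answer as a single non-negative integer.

Op 1: add_edge(D, C). Edges now: 1
Op 2: add_edge(B, C). Edges now: 2
Op 3: add_edge(D, A). Edges now: 3
Compute levels (Kahn BFS):
  sources (in-degree 0): B, D
  process B: level=0
    B->C: in-degree(C)=1, level(C)>=1
  process D: level=0
    D->A: in-degree(A)=0, level(A)=1, enqueue
    D->C: in-degree(C)=0, level(C)=1, enqueue
  process A: level=1
  process C: level=1
All levels: A:1, B:0, C:1, D:0
max level = 1

Answer: 1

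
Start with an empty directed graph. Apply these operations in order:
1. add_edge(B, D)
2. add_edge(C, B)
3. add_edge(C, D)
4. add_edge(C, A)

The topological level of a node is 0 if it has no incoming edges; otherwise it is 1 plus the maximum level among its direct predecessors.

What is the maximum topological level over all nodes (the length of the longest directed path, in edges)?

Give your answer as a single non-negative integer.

Answer: 2

Derivation:
Op 1: add_edge(B, D). Edges now: 1
Op 2: add_edge(C, B). Edges now: 2
Op 3: add_edge(C, D). Edges now: 3
Op 4: add_edge(C, A). Edges now: 4
Compute levels (Kahn BFS):
  sources (in-degree 0): C
  process C: level=0
    C->A: in-degree(A)=0, level(A)=1, enqueue
    C->B: in-degree(B)=0, level(B)=1, enqueue
    C->D: in-degree(D)=1, level(D)>=1
  process A: level=1
  process B: level=1
    B->D: in-degree(D)=0, level(D)=2, enqueue
  process D: level=2
All levels: A:1, B:1, C:0, D:2
max level = 2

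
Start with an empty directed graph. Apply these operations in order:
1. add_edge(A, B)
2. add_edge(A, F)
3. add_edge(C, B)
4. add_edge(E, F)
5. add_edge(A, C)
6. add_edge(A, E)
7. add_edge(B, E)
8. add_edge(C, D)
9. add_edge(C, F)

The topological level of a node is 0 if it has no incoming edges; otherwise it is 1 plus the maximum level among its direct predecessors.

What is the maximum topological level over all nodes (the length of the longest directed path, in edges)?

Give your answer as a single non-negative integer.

Answer: 4

Derivation:
Op 1: add_edge(A, B). Edges now: 1
Op 2: add_edge(A, F). Edges now: 2
Op 3: add_edge(C, B). Edges now: 3
Op 4: add_edge(E, F). Edges now: 4
Op 5: add_edge(A, C). Edges now: 5
Op 6: add_edge(A, E). Edges now: 6
Op 7: add_edge(B, E). Edges now: 7
Op 8: add_edge(C, D). Edges now: 8
Op 9: add_edge(C, F). Edges now: 9
Compute levels (Kahn BFS):
  sources (in-degree 0): A
  process A: level=0
    A->B: in-degree(B)=1, level(B)>=1
    A->C: in-degree(C)=0, level(C)=1, enqueue
    A->E: in-degree(E)=1, level(E)>=1
    A->F: in-degree(F)=2, level(F)>=1
  process C: level=1
    C->B: in-degree(B)=0, level(B)=2, enqueue
    C->D: in-degree(D)=0, level(D)=2, enqueue
    C->F: in-degree(F)=1, level(F)>=2
  process B: level=2
    B->E: in-degree(E)=0, level(E)=3, enqueue
  process D: level=2
  process E: level=3
    E->F: in-degree(F)=0, level(F)=4, enqueue
  process F: level=4
All levels: A:0, B:2, C:1, D:2, E:3, F:4
max level = 4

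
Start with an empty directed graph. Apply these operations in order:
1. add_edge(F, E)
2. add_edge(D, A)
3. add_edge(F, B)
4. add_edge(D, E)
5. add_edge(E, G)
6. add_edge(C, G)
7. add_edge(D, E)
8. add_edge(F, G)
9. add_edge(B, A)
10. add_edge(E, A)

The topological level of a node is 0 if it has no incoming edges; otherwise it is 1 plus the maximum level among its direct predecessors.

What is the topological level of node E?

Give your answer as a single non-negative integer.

Answer: 1

Derivation:
Op 1: add_edge(F, E). Edges now: 1
Op 2: add_edge(D, A). Edges now: 2
Op 3: add_edge(F, B). Edges now: 3
Op 4: add_edge(D, E). Edges now: 4
Op 5: add_edge(E, G). Edges now: 5
Op 6: add_edge(C, G). Edges now: 6
Op 7: add_edge(D, E) (duplicate, no change). Edges now: 6
Op 8: add_edge(F, G). Edges now: 7
Op 9: add_edge(B, A). Edges now: 8
Op 10: add_edge(E, A). Edges now: 9
Compute levels (Kahn BFS):
  sources (in-degree 0): C, D, F
  process C: level=0
    C->G: in-degree(G)=2, level(G)>=1
  process D: level=0
    D->A: in-degree(A)=2, level(A)>=1
    D->E: in-degree(E)=1, level(E)>=1
  process F: level=0
    F->B: in-degree(B)=0, level(B)=1, enqueue
    F->E: in-degree(E)=0, level(E)=1, enqueue
    F->G: in-degree(G)=1, level(G)>=1
  process B: level=1
    B->A: in-degree(A)=1, level(A)>=2
  process E: level=1
    E->A: in-degree(A)=0, level(A)=2, enqueue
    E->G: in-degree(G)=0, level(G)=2, enqueue
  process A: level=2
  process G: level=2
All levels: A:2, B:1, C:0, D:0, E:1, F:0, G:2
level(E) = 1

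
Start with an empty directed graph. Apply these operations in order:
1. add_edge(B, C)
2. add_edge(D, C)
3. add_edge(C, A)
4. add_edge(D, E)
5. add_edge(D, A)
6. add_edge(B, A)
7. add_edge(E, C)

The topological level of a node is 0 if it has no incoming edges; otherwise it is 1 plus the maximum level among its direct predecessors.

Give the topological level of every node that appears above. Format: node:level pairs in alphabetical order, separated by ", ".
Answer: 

Answer: A:3, B:0, C:2, D:0, E:1

Derivation:
Op 1: add_edge(B, C). Edges now: 1
Op 2: add_edge(D, C). Edges now: 2
Op 3: add_edge(C, A). Edges now: 3
Op 4: add_edge(D, E). Edges now: 4
Op 5: add_edge(D, A). Edges now: 5
Op 6: add_edge(B, A). Edges now: 6
Op 7: add_edge(E, C). Edges now: 7
Compute levels (Kahn BFS):
  sources (in-degree 0): B, D
  process B: level=0
    B->A: in-degree(A)=2, level(A)>=1
    B->C: in-degree(C)=2, level(C)>=1
  process D: level=0
    D->A: in-degree(A)=1, level(A)>=1
    D->C: in-degree(C)=1, level(C)>=1
    D->E: in-degree(E)=0, level(E)=1, enqueue
  process E: level=1
    E->C: in-degree(C)=0, level(C)=2, enqueue
  process C: level=2
    C->A: in-degree(A)=0, level(A)=3, enqueue
  process A: level=3
All levels: A:3, B:0, C:2, D:0, E:1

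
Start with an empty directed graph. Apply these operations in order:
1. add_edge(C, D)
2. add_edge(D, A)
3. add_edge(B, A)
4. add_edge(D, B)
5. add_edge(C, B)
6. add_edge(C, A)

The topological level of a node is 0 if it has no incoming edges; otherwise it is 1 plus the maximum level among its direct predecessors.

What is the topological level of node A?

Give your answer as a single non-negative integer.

Answer: 3

Derivation:
Op 1: add_edge(C, D). Edges now: 1
Op 2: add_edge(D, A). Edges now: 2
Op 3: add_edge(B, A). Edges now: 3
Op 4: add_edge(D, B). Edges now: 4
Op 5: add_edge(C, B). Edges now: 5
Op 6: add_edge(C, A). Edges now: 6
Compute levels (Kahn BFS):
  sources (in-degree 0): C
  process C: level=0
    C->A: in-degree(A)=2, level(A)>=1
    C->B: in-degree(B)=1, level(B)>=1
    C->D: in-degree(D)=0, level(D)=1, enqueue
  process D: level=1
    D->A: in-degree(A)=1, level(A)>=2
    D->B: in-degree(B)=0, level(B)=2, enqueue
  process B: level=2
    B->A: in-degree(A)=0, level(A)=3, enqueue
  process A: level=3
All levels: A:3, B:2, C:0, D:1
level(A) = 3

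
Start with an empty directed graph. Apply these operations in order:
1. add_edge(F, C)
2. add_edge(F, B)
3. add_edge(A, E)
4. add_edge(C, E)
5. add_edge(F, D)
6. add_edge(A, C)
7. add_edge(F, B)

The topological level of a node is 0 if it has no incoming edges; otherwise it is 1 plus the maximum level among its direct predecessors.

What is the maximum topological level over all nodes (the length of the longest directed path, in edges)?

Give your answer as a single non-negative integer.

Op 1: add_edge(F, C). Edges now: 1
Op 2: add_edge(F, B). Edges now: 2
Op 3: add_edge(A, E). Edges now: 3
Op 4: add_edge(C, E). Edges now: 4
Op 5: add_edge(F, D). Edges now: 5
Op 6: add_edge(A, C). Edges now: 6
Op 7: add_edge(F, B) (duplicate, no change). Edges now: 6
Compute levels (Kahn BFS):
  sources (in-degree 0): A, F
  process A: level=0
    A->C: in-degree(C)=1, level(C)>=1
    A->E: in-degree(E)=1, level(E)>=1
  process F: level=0
    F->B: in-degree(B)=0, level(B)=1, enqueue
    F->C: in-degree(C)=0, level(C)=1, enqueue
    F->D: in-degree(D)=0, level(D)=1, enqueue
  process B: level=1
  process C: level=1
    C->E: in-degree(E)=0, level(E)=2, enqueue
  process D: level=1
  process E: level=2
All levels: A:0, B:1, C:1, D:1, E:2, F:0
max level = 2

Answer: 2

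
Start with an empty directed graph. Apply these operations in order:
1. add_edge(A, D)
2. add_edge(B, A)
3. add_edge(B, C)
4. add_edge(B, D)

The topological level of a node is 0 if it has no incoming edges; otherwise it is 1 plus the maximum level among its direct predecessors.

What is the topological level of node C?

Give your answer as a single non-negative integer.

Op 1: add_edge(A, D). Edges now: 1
Op 2: add_edge(B, A). Edges now: 2
Op 3: add_edge(B, C). Edges now: 3
Op 4: add_edge(B, D). Edges now: 4
Compute levels (Kahn BFS):
  sources (in-degree 0): B
  process B: level=0
    B->A: in-degree(A)=0, level(A)=1, enqueue
    B->C: in-degree(C)=0, level(C)=1, enqueue
    B->D: in-degree(D)=1, level(D)>=1
  process A: level=1
    A->D: in-degree(D)=0, level(D)=2, enqueue
  process C: level=1
  process D: level=2
All levels: A:1, B:0, C:1, D:2
level(C) = 1

Answer: 1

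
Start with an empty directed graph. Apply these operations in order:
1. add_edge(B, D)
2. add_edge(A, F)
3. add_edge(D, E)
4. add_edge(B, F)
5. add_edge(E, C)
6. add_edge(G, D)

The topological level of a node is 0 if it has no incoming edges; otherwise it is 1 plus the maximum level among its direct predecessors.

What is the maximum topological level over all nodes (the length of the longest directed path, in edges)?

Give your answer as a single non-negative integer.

Op 1: add_edge(B, D). Edges now: 1
Op 2: add_edge(A, F). Edges now: 2
Op 3: add_edge(D, E). Edges now: 3
Op 4: add_edge(B, F). Edges now: 4
Op 5: add_edge(E, C). Edges now: 5
Op 6: add_edge(G, D). Edges now: 6
Compute levels (Kahn BFS):
  sources (in-degree 0): A, B, G
  process A: level=0
    A->F: in-degree(F)=1, level(F)>=1
  process B: level=0
    B->D: in-degree(D)=1, level(D)>=1
    B->F: in-degree(F)=0, level(F)=1, enqueue
  process G: level=0
    G->D: in-degree(D)=0, level(D)=1, enqueue
  process F: level=1
  process D: level=1
    D->E: in-degree(E)=0, level(E)=2, enqueue
  process E: level=2
    E->C: in-degree(C)=0, level(C)=3, enqueue
  process C: level=3
All levels: A:0, B:0, C:3, D:1, E:2, F:1, G:0
max level = 3

Answer: 3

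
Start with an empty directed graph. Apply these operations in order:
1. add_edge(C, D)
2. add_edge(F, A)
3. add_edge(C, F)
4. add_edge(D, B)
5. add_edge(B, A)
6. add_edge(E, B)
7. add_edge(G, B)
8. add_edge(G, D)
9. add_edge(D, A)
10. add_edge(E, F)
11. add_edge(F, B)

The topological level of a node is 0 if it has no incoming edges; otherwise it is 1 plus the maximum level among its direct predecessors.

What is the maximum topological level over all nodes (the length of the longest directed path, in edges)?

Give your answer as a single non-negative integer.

Answer: 3

Derivation:
Op 1: add_edge(C, D). Edges now: 1
Op 2: add_edge(F, A). Edges now: 2
Op 3: add_edge(C, F). Edges now: 3
Op 4: add_edge(D, B). Edges now: 4
Op 5: add_edge(B, A). Edges now: 5
Op 6: add_edge(E, B). Edges now: 6
Op 7: add_edge(G, B). Edges now: 7
Op 8: add_edge(G, D). Edges now: 8
Op 9: add_edge(D, A). Edges now: 9
Op 10: add_edge(E, F). Edges now: 10
Op 11: add_edge(F, B). Edges now: 11
Compute levels (Kahn BFS):
  sources (in-degree 0): C, E, G
  process C: level=0
    C->D: in-degree(D)=1, level(D)>=1
    C->F: in-degree(F)=1, level(F)>=1
  process E: level=0
    E->B: in-degree(B)=3, level(B)>=1
    E->F: in-degree(F)=0, level(F)=1, enqueue
  process G: level=0
    G->B: in-degree(B)=2, level(B)>=1
    G->D: in-degree(D)=0, level(D)=1, enqueue
  process F: level=1
    F->A: in-degree(A)=2, level(A)>=2
    F->B: in-degree(B)=1, level(B)>=2
  process D: level=1
    D->A: in-degree(A)=1, level(A)>=2
    D->B: in-degree(B)=0, level(B)=2, enqueue
  process B: level=2
    B->A: in-degree(A)=0, level(A)=3, enqueue
  process A: level=3
All levels: A:3, B:2, C:0, D:1, E:0, F:1, G:0
max level = 3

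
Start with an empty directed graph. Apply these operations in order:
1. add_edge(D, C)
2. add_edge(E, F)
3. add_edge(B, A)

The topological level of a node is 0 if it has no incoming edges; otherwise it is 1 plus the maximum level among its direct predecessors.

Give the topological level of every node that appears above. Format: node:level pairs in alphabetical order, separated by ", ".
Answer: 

Answer: A:1, B:0, C:1, D:0, E:0, F:1

Derivation:
Op 1: add_edge(D, C). Edges now: 1
Op 2: add_edge(E, F). Edges now: 2
Op 3: add_edge(B, A). Edges now: 3
Compute levels (Kahn BFS):
  sources (in-degree 0): B, D, E
  process B: level=0
    B->A: in-degree(A)=0, level(A)=1, enqueue
  process D: level=0
    D->C: in-degree(C)=0, level(C)=1, enqueue
  process E: level=0
    E->F: in-degree(F)=0, level(F)=1, enqueue
  process A: level=1
  process C: level=1
  process F: level=1
All levels: A:1, B:0, C:1, D:0, E:0, F:1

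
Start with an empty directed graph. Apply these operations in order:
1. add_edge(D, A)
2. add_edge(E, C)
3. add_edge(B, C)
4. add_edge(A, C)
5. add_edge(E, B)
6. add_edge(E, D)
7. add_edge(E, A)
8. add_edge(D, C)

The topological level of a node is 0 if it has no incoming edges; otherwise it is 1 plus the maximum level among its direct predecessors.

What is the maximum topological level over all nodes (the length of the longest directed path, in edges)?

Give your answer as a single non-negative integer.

Op 1: add_edge(D, A). Edges now: 1
Op 2: add_edge(E, C). Edges now: 2
Op 3: add_edge(B, C). Edges now: 3
Op 4: add_edge(A, C). Edges now: 4
Op 5: add_edge(E, B). Edges now: 5
Op 6: add_edge(E, D). Edges now: 6
Op 7: add_edge(E, A). Edges now: 7
Op 8: add_edge(D, C). Edges now: 8
Compute levels (Kahn BFS):
  sources (in-degree 0): E
  process E: level=0
    E->A: in-degree(A)=1, level(A)>=1
    E->B: in-degree(B)=0, level(B)=1, enqueue
    E->C: in-degree(C)=3, level(C)>=1
    E->D: in-degree(D)=0, level(D)=1, enqueue
  process B: level=1
    B->C: in-degree(C)=2, level(C)>=2
  process D: level=1
    D->A: in-degree(A)=0, level(A)=2, enqueue
    D->C: in-degree(C)=1, level(C)>=2
  process A: level=2
    A->C: in-degree(C)=0, level(C)=3, enqueue
  process C: level=3
All levels: A:2, B:1, C:3, D:1, E:0
max level = 3

Answer: 3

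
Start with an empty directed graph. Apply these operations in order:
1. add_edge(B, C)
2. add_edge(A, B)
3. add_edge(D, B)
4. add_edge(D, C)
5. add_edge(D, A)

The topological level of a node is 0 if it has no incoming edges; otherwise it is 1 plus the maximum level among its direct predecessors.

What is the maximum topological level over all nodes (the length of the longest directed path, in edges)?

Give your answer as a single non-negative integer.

Answer: 3

Derivation:
Op 1: add_edge(B, C). Edges now: 1
Op 2: add_edge(A, B). Edges now: 2
Op 3: add_edge(D, B). Edges now: 3
Op 4: add_edge(D, C). Edges now: 4
Op 5: add_edge(D, A). Edges now: 5
Compute levels (Kahn BFS):
  sources (in-degree 0): D
  process D: level=0
    D->A: in-degree(A)=0, level(A)=1, enqueue
    D->B: in-degree(B)=1, level(B)>=1
    D->C: in-degree(C)=1, level(C)>=1
  process A: level=1
    A->B: in-degree(B)=0, level(B)=2, enqueue
  process B: level=2
    B->C: in-degree(C)=0, level(C)=3, enqueue
  process C: level=3
All levels: A:1, B:2, C:3, D:0
max level = 3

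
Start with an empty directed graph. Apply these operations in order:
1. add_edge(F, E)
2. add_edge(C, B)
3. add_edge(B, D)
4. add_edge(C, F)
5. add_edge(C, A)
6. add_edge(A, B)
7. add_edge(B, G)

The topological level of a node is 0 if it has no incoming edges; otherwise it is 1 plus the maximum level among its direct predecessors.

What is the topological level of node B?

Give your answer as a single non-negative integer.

Op 1: add_edge(F, E). Edges now: 1
Op 2: add_edge(C, B). Edges now: 2
Op 3: add_edge(B, D). Edges now: 3
Op 4: add_edge(C, F). Edges now: 4
Op 5: add_edge(C, A). Edges now: 5
Op 6: add_edge(A, B). Edges now: 6
Op 7: add_edge(B, G). Edges now: 7
Compute levels (Kahn BFS):
  sources (in-degree 0): C
  process C: level=0
    C->A: in-degree(A)=0, level(A)=1, enqueue
    C->B: in-degree(B)=1, level(B)>=1
    C->F: in-degree(F)=0, level(F)=1, enqueue
  process A: level=1
    A->B: in-degree(B)=0, level(B)=2, enqueue
  process F: level=1
    F->E: in-degree(E)=0, level(E)=2, enqueue
  process B: level=2
    B->D: in-degree(D)=0, level(D)=3, enqueue
    B->G: in-degree(G)=0, level(G)=3, enqueue
  process E: level=2
  process D: level=3
  process G: level=3
All levels: A:1, B:2, C:0, D:3, E:2, F:1, G:3
level(B) = 2

Answer: 2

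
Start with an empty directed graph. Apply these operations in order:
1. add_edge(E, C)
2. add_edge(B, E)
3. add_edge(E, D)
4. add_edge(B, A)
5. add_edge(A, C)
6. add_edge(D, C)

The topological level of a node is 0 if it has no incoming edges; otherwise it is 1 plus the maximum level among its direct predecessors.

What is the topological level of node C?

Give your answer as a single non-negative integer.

Answer: 3

Derivation:
Op 1: add_edge(E, C). Edges now: 1
Op 2: add_edge(B, E). Edges now: 2
Op 3: add_edge(E, D). Edges now: 3
Op 4: add_edge(B, A). Edges now: 4
Op 5: add_edge(A, C). Edges now: 5
Op 6: add_edge(D, C). Edges now: 6
Compute levels (Kahn BFS):
  sources (in-degree 0): B
  process B: level=0
    B->A: in-degree(A)=0, level(A)=1, enqueue
    B->E: in-degree(E)=0, level(E)=1, enqueue
  process A: level=1
    A->C: in-degree(C)=2, level(C)>=2
  process E: level=1
    E->C: in-degree(C)=1, level(C)>=2
    E->D: in-degree(D)=0, level(D)=2, enqueue
  process D: level=2
    D->C: in-degree(C)=0, level(C)=3, enqueue
  process C: level=3
All levels: A:1, B:0, C:3, D:2, E:1
level(C) = 3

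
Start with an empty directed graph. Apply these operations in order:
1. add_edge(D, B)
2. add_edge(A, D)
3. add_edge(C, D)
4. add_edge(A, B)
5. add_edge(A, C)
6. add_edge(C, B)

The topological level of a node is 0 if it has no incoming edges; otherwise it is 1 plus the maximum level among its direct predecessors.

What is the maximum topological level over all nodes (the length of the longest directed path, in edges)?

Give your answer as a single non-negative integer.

Answer: 3

Derivation:
Op 1: add_edge(D, B). Edges now: 1
Op 2: add_edge(A, D). Edges now: 2
Op 3: add_edge(C, D). Edges now: 3
Op 4: add_edge(A, B). Edges now: 4
Op 5: add_edge(A, C). Edges now: 5
Op 6: add_edge(C, B). Edges now: 6
Compute levels (Kahn BFS):
  sources (in-degree 0): A
  process A: level=0
    A->B: in-degree(B)=2, level(B)>=1
    A->C: in-degree(C)=0, level(C)=1, enqueue
    A->D: in-degree(D)=1, level(D)>=1
  process C: level=1
    C->B: in-degree(B)=1, level(B)>=2
    C->D: in-degree(D)=0, level(D)=2, enqueue
  process D: level=2
    D->B: in-degree(B)=0, level(B)=3, enqueue
  process B: level=3
All levels: A:0, B:3, C:1, D:2
max level = 3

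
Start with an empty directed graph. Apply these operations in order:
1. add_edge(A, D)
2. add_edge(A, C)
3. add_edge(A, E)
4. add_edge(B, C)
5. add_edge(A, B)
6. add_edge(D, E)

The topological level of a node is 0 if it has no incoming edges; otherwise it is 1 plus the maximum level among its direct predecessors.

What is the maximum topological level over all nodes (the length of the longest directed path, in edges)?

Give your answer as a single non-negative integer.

Op 1: add_edge(A, D). Edges now: 1
Op 2: add_edge(A, C). Edges now: 2
Op 3: add_edge(A, E). Edges now: 3
Op 4: add_edge(B, C). Edges now: 4
Op 5: add_edge(A, B). Edges now: 5
Op 6: add_edge(D, E). Edges now: 6
Compute levels (Kahn BFS):
  sources (in-degree 0): A
  process A: level=0
    A->B: in-degree(B)=0, level(B)=1, enqueue
    A->C: in-degree(C)=1, level(C)>=1
    A->D: in-degree(D)=0, level(D)=1, enqueue
    A->E: in-degree(E)=1, level(E)>=1
  process B: level=1
    B->C: in-degree(C)=0, level(C)=2, enqueue
  process D: level=1
    D->E: in-degree(E)=0, level(E)=2, enqueue
  process C: level=2
  process E: level=2
All levels: A:0, B:1, C:2, D:1, E:2
max level = 2

Answer: 2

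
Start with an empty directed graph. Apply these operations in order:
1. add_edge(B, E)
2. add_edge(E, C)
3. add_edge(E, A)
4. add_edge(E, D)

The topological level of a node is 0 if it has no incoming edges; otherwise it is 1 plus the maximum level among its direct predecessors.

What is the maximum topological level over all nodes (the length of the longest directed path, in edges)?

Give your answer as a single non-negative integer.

Op 1: add_edge(B, E). Edges now: 1
Op 2: add_edge(E, C). Edges now: 2
Op 3: add_edge(E, A). Edges now: 3
Op 4: add_edge(E, D). Edges now: 4
Compute levels (Kahn BFS):
  sources (in-degree 0): B
  process B: level=0
    B->E: in-degree(E)=0, level(E)=1, enqueue
  process E: level=1
    E->A: in-degree(A)=0, level(A)=2, enqueue
    E->C: in-degree(C)=0, level(C)=2, enqueue
    E->D: in-degree(D)=0, level(D)=2, enqueue
  process A: level=2
  process C: level=2
  process D: level=2
All levels: A:2, B:0, C:2, D:2, E:1
max level = 2

Answer: 2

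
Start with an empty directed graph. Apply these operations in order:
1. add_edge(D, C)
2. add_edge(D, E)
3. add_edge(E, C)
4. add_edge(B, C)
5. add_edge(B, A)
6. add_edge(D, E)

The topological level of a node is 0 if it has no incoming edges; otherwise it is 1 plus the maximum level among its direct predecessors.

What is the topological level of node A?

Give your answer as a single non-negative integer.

Op 1: add_edge(D, C). Edges now: 1
Op 2: add_edge(D, E). Edges now: 2
Op 3: add_edge(E, C). Edges now: 3
Op 4: add_edge(B, C). Edges now: 4
Op 5: add_edge(B, A). Edges now: 5
Op 6: add_edge(D, E) (duplicate, no change). Edges now: 5
Compute levels (Kahn BFS):
  sources (in-degree 0): B, D
  process B: level=0
    B->A: in-degree(A)=0, level(A)=1, enqueue
    B->C: in-degree(C)=2, level(C)>=1
  process D: level=0
    D->C: in-degree(C)=1, level(C)>=1
    D->E: in-degree(E)=0, level(E)=1, enqueue
  process A: level=1
  process E: level=1
    E->C: in-degree(C)=0, level(C)=2, enqueue
  process C: level=2
All levels: A:1, B:0, C:2, D:0, E:1
level(A) = 1

Answer: 1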